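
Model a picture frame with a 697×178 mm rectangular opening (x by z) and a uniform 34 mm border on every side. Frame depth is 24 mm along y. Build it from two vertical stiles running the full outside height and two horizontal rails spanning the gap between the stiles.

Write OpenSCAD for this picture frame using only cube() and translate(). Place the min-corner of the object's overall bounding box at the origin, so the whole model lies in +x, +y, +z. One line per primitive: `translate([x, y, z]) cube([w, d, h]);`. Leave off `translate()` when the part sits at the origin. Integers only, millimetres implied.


cube([34, 24, 246]);
translate([731, 0, 0]) cube([34, 24, 246]);
translate([34, 0, 0]) cube([697, 24, 34]);
translate([34, 0, 212]) cube([697, 24, 34]);


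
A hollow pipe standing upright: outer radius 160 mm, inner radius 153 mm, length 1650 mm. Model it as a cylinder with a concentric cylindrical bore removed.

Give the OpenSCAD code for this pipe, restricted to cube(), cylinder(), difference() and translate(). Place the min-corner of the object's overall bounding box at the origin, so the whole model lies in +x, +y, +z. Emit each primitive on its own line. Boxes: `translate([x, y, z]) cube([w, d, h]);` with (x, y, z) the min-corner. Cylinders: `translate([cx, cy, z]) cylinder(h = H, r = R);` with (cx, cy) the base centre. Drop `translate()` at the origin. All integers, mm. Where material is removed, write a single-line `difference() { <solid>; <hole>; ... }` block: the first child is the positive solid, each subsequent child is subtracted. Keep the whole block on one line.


difference() { translate([160, 160, 0]) cylinder(h = 1650, r = 160); translate([160, 160, 0]) cylinder(h = 1650, r = 153); }


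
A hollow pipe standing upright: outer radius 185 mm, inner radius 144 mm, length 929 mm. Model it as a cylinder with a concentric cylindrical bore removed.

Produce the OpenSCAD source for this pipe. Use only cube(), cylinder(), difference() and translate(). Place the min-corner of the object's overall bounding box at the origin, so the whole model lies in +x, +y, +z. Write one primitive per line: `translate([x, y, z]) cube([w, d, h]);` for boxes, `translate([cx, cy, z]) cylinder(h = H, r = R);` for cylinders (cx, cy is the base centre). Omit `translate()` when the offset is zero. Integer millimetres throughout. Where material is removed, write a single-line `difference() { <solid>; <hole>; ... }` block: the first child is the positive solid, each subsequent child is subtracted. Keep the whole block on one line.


difference() { translate([185, 185, 0]) cylinder(h = 929, r = 185); translate([185, 185, 0]) cylinder(h = 929, r = 144); }


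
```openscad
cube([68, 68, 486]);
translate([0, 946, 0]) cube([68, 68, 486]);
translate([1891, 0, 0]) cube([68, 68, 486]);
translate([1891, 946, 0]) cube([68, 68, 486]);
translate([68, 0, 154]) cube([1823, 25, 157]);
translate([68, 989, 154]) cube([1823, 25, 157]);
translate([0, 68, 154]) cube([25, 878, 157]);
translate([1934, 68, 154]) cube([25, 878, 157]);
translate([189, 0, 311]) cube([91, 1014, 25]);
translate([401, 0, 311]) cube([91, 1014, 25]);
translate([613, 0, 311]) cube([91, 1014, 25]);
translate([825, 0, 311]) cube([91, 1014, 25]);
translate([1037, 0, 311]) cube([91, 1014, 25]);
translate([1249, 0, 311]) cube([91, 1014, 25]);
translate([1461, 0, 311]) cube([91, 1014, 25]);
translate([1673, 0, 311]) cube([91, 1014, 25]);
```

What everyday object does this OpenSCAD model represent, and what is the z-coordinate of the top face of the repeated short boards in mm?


A bed frame. The slat-top height is 336 mm.

Four posts, four rails, and a row of slats — a bed frame. Slats sit on the rails at z = 154 + 157 = 311; with slat thickness 25, the top is 336 mm.


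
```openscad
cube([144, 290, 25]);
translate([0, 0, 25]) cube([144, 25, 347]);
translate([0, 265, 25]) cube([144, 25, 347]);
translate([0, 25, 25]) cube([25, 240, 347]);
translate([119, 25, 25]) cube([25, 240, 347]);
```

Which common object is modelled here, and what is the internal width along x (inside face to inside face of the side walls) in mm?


An open box. The internal width is 94 mm.

A 144×290 base slab with four walls standing on it — an open box. The base is 144 mm wide and the walls are 25 mm thick, so the internal width is 144 − 2 × 25 = 94 mm.


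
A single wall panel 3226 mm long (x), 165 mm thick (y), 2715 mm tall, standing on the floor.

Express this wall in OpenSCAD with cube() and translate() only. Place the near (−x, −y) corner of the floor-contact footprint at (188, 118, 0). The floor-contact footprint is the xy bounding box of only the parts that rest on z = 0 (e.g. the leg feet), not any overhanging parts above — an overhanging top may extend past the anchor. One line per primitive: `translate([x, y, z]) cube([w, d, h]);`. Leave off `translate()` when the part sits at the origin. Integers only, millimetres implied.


translate([188, 118, 0]) cube([3226, 165, 2715]);


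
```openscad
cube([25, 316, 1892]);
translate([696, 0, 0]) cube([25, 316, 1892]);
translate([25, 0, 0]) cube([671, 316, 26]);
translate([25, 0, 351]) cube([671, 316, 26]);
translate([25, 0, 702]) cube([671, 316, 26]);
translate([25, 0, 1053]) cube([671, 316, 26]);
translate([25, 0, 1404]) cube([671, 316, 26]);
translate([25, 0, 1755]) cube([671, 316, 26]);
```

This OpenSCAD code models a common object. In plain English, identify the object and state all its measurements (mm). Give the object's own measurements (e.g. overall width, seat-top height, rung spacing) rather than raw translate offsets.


An open bookshelf. Two side panels, each 25 mm thick, 316 mm deep and 1892 mm tall, stand 721 mm apart (outside-to-outside). Between them sit 6 shelves, each 26 mm thick and 316 mm deep, spanning the full gap between the sides. The bottom shelf rests on the floor (its underside at z = 0) and the clear gap between one shelf's top and the next shelf's underside is 325 mm.


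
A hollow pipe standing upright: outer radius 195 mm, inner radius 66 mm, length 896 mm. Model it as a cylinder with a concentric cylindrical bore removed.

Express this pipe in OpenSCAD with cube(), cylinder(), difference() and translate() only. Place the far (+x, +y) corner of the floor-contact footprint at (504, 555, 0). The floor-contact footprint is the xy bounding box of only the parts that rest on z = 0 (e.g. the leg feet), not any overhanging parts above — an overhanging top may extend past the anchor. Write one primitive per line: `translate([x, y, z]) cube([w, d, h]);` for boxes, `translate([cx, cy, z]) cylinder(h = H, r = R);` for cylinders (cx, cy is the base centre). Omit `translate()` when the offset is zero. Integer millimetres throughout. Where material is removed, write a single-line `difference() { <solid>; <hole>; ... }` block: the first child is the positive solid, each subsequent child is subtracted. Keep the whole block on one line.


difference() { translate([309, 360, 0]) cylinder(h = 896, r = 195); translate([309, 360, 0]) cylinder(h = 896, r = 66); }


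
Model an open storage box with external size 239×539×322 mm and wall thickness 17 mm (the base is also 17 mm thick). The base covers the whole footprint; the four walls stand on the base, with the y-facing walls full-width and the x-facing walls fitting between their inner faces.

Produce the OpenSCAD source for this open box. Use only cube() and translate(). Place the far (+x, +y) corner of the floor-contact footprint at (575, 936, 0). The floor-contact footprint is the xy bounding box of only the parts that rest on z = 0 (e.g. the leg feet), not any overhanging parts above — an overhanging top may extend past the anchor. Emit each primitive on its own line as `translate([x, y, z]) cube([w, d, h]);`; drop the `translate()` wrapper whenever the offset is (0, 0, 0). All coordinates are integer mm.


translate([336, 397, 0]) cube([239, 539, 17]);
translate([336, 397, 17]) cube([239, 17, 305]);
translate([336, 919, 17]) cube([239, 17, 305]);
translate([336, 414, 17]) cube([17, 505, 305]);
translate([558, 414, 17]) cube([17, 505, 305]);


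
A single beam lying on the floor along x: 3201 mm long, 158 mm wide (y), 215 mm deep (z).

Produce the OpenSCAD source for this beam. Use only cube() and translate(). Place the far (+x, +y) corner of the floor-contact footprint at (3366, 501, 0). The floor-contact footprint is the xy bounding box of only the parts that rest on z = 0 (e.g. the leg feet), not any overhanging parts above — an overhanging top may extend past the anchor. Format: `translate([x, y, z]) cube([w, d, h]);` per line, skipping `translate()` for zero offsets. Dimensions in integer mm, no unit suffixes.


translate([165, 343, 0]) cube([3201, 158, 215]);


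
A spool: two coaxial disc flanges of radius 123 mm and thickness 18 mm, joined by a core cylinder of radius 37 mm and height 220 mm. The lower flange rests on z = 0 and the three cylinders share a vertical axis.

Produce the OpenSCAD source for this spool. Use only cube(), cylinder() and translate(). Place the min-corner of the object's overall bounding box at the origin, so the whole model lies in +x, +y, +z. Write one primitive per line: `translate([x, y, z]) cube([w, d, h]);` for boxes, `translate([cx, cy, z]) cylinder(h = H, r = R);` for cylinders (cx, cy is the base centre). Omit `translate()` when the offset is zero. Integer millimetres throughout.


translate([123, 123, 0]) cylinder(h = 18, r = 123);
translate([123, 123, 18]) cylinder(h = 220, r = 37);
translate([123, 123, 238]) cylinder(h = 18, r = 123);


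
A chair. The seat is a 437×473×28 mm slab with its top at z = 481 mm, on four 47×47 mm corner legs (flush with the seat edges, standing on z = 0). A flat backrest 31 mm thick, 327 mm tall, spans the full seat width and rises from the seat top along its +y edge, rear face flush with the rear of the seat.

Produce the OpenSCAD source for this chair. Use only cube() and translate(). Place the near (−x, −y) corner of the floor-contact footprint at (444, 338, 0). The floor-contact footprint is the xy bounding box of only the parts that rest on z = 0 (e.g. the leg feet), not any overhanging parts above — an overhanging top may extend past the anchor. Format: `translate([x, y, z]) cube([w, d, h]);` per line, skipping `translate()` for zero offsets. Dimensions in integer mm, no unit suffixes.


// leg_h = 481 - 28 = 453
translate([444, 338, 453]) cube([437, 473, 28]);
translate([444, 338, 0]) cube([47, 47, 453]);
translate([834, 338, 0]) cube([47, 47, 453]);
translate([444, 764, 0]) cube([47, 47, 453]);
translate([834, 764, 0]) cube([47, 47, 453]);
translate([444, 780, 481]) cube([437, 31, 327]);


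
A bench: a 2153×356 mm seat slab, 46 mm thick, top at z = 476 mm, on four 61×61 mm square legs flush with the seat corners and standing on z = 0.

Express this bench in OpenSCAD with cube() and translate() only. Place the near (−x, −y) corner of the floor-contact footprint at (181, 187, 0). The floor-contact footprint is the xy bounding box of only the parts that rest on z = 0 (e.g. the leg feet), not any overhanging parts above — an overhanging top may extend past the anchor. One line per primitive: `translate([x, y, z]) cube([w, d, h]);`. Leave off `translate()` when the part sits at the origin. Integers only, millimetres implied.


// leg_h = 476 − 46 = 430
translate([181, 187, 430]) cube([2153, 356, 46]);
translate([181, 187, 0]) cube([61, 61, 430]);
translate([181, 482, 0]) cube([61, 61, 430]);
translate([2273, 187, 0]) cube([61, 61, 430]);
translate([2273, 482, 0]) cube([61, 61, 430]);


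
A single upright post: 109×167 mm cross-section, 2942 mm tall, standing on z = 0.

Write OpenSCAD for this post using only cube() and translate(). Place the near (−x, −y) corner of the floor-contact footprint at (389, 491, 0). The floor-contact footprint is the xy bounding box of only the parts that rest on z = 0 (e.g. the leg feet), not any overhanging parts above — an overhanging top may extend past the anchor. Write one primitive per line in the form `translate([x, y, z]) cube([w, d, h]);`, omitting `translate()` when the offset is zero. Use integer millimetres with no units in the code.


translate([389, 491, 0]) cube([109, 167, 2942]);


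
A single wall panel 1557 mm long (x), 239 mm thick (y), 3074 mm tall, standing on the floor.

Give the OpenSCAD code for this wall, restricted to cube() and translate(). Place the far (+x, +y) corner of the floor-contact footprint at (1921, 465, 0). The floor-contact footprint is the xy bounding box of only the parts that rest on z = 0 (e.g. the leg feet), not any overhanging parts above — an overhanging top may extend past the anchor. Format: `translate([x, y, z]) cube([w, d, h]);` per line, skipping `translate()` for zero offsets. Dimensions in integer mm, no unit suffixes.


translate([364, 226, 0]) cube([1557, 239, 3074]);


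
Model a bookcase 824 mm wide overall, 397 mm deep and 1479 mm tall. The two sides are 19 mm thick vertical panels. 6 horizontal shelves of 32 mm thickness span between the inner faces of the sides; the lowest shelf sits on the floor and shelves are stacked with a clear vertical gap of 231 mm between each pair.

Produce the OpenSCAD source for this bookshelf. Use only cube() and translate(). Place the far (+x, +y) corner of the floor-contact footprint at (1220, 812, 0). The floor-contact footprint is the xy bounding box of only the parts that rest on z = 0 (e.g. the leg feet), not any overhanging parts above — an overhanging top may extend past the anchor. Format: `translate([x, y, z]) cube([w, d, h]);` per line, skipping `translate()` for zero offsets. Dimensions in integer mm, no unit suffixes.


translate([396, 415, 0]) cube([19, 397, 1479]);
translate([1201, 415, 0]) cube([19, 397, 1479]);
translate([415, 415, 0]) cube([786, 397, 32]);
translate([415, 415, 263]) cube([786, 397, 32]);
translate([415, 415, 526]) cube([786, 397, 32]);
translate([415, 415, 789]) cube([786, 397, 32]);
translate([415, 415, 1052]) cube([786, 397, 32]);
translate([415, 415, 1315]) cube([786, 397, 32]);


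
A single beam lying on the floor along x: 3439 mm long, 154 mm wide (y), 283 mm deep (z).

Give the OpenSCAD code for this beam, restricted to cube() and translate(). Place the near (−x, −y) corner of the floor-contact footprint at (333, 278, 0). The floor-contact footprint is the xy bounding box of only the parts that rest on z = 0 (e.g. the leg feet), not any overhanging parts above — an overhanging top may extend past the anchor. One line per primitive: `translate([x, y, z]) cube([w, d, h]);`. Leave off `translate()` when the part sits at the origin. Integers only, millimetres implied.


translate([333, 278, 0]) cube([3439, 154, 283]);


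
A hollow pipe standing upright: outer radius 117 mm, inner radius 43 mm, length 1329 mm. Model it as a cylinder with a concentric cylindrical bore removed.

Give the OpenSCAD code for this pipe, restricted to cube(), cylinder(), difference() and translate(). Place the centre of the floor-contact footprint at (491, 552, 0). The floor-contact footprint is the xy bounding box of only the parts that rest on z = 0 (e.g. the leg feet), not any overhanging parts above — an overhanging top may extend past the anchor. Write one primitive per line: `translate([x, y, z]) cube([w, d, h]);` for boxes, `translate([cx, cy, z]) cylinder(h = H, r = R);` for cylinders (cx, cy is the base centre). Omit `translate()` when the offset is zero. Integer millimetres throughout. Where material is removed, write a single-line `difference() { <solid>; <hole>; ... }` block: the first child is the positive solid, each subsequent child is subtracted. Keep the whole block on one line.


difference() { translate([491, 552, 0]) cylinder(h = 1329, r = 117); translate([491, 552, 0]) cylinder(h = 1329, r = 43); }


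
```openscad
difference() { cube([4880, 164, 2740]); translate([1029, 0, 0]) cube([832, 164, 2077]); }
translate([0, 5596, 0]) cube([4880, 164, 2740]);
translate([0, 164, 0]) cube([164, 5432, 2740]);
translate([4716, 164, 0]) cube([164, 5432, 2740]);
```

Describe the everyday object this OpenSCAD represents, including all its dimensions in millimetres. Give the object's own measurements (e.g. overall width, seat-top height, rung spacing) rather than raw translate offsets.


A single room: four walls, each 2740 mm tall and 164 mm thick, enclosing an outside footprint 4880×5760 mm (x × y), no floor or roof. The front and back walls (−y and +y sides) run the full x-width; the side walls fit between their inner faces. A door opening 832 mm wide and 2077 mm tall is cut through the front wall from the floor up, its −x edge 1029 mm from the wall's −x end.


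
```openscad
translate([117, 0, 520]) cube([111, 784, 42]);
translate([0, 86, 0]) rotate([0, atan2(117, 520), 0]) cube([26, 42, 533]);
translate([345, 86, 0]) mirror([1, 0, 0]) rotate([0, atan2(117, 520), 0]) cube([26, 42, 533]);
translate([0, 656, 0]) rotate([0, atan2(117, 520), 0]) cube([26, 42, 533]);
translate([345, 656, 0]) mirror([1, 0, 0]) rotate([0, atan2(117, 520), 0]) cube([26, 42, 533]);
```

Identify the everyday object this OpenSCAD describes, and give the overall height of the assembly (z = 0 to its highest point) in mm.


A sawhorse. The overall height is 562 mm.

A beam across two mirrored pairs of raked legs — a sawhorse. The beam's underside is at z = 520 (matching the legs' vertical rise in atan2(117, 520)) and the beam is 42 mm tall, so its top is at 520 + 42 = 562 mm. The raked legs top out at the beam's underside, so that is the highest point.


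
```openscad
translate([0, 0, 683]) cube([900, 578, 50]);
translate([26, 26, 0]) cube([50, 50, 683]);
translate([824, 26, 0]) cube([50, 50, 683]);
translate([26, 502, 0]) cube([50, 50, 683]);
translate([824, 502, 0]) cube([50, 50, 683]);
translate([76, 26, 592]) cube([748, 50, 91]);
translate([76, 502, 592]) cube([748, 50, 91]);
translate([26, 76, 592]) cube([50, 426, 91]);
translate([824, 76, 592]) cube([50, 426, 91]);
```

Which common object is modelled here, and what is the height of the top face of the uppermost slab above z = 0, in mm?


A table. The table height is 733 mm.

A 900×578×50 slab sits at z = 683 on four 50 mm square posts — a table. The top surface is at 683 + 50 = 733 mm.


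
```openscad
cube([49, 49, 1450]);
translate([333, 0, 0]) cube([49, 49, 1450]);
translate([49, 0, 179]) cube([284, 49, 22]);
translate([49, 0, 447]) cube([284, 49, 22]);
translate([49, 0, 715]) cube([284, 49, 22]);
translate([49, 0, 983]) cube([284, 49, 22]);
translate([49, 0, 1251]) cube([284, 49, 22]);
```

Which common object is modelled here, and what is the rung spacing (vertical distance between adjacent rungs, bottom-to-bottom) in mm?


A ladder. The rung spacing is 268 mm.

Two tall 49×49 posts with 5 short bars between them — a ladder. Adjacent rungs sit at z = 179 and z = 447, so the spacing is 447 − 179 = 268 mm.


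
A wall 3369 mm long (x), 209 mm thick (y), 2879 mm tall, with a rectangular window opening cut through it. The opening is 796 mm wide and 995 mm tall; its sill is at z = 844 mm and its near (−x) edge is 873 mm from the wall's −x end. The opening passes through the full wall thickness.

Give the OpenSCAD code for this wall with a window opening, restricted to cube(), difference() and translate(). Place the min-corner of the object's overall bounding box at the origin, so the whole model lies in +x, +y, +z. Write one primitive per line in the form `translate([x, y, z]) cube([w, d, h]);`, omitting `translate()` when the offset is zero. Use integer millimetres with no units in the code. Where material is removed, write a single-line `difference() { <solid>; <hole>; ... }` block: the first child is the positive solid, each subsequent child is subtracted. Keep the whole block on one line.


difference() { cube([3369, 209, 2879]); translate([873, 0, 844]) cube([796, 209, 995]); }


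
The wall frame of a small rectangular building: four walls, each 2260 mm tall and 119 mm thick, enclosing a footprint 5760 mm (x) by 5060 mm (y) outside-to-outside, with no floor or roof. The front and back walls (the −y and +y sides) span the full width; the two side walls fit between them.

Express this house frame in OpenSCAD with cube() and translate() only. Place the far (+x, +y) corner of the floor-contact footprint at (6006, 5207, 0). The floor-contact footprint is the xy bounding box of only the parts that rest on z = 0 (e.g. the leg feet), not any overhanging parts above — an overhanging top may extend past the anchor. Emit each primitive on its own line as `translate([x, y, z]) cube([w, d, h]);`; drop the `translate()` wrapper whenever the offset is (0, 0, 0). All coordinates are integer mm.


translate([246, 147, 0]) cube([5760, 119, 2260]);
translate([246, 5088, 0]) cube([5760, 119, 2260]);
translate([246, 266, 0]) cube([119, 4822, 2260]);
translate([5887, 266, 0]) cube([119, 4822, 2260]);


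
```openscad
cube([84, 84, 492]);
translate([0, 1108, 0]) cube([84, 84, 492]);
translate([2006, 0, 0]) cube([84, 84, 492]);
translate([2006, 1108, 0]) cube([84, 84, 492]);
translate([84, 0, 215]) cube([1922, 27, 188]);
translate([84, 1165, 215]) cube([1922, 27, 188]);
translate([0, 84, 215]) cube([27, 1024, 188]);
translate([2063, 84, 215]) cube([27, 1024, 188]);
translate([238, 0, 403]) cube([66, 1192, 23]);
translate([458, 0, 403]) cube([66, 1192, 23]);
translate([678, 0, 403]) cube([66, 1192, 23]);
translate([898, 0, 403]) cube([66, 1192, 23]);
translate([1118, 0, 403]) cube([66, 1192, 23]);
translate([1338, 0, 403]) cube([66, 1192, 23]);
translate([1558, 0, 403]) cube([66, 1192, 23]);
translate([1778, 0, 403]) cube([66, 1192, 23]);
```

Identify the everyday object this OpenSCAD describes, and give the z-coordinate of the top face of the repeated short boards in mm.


A bed frame. The slat-top height is 426 mm.

Four posts, four rails, and a row of slats — a bed frame. Slats sit on the rails at z = 215 + 188 = 403; with slat thickness 23, the top is 426 mm.


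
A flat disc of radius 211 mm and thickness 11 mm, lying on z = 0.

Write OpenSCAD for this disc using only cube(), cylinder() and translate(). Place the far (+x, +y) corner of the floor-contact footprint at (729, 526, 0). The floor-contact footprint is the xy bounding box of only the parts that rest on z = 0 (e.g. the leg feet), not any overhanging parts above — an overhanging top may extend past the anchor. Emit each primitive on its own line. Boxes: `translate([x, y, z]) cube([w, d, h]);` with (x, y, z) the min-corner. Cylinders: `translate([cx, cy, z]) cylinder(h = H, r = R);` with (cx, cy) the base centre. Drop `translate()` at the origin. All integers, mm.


translate([518, 315, 0]) cylinder(h = 11, r = 211);


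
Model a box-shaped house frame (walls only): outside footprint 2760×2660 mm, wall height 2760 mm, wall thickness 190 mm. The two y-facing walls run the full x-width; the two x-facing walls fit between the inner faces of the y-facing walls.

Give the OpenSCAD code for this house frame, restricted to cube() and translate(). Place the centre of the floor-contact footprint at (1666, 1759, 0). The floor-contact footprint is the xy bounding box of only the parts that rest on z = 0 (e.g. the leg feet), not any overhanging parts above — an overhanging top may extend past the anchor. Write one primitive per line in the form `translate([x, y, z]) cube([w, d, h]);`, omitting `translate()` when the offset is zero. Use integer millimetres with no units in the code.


translate([286, 429, 0]) cube([2760, 190, 2760]);
translate([286, 2899, 0]) cube([2760, 190, 2760]);
translate([286, 619, 0]) cube([190, 2280, 2760]);
translate([2856, 619, 0]) cube([190, 2280, 2760]);


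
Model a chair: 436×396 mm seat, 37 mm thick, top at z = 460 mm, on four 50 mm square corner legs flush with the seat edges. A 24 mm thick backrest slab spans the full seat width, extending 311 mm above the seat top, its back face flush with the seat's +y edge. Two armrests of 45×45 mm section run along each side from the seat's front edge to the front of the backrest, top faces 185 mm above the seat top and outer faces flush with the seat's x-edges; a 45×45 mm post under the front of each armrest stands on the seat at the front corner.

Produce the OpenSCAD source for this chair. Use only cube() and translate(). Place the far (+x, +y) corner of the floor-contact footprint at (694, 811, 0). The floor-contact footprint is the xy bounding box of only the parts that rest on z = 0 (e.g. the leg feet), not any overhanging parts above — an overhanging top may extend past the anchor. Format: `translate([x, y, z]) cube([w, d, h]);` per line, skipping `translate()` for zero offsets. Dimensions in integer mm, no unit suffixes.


// leg_h = 460 - 37 = 423
// arm post h = 185 - 45 = 140
translate([258, 415, 423]) cube([436, 396, 37]);
translate([258, 415, 0]) cube([50, 50, 423]);
translate([644, 415, 0]) cube([50, 50, 423]);
translate([258, 761, 0]) cube([50, 50, 423]);
translate([644, 761, 0]) cube([50, 50, 423]);
translate([258, 787, 460]) cube([436, 24, 311]);
translate([258, 415, 600]) cube([45, 372, 45]);
translate([649, 415, 600]) cube([45, 372, 45]);
translate([258, 415, 460]) cube([45, 45, 140]);
translate([649, 415, 460]) cube([45, 45, 140]);


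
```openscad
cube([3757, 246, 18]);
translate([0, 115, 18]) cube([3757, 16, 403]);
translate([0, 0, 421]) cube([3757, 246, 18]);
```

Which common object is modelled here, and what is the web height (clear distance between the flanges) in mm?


An I-beam. The web height is 403 mm.

Two wide flanges with a thin centred web — an I-beam. Overall 439 mm minus two 18 mm flanges gives a web of 439 − 2·18 = 403 mm.


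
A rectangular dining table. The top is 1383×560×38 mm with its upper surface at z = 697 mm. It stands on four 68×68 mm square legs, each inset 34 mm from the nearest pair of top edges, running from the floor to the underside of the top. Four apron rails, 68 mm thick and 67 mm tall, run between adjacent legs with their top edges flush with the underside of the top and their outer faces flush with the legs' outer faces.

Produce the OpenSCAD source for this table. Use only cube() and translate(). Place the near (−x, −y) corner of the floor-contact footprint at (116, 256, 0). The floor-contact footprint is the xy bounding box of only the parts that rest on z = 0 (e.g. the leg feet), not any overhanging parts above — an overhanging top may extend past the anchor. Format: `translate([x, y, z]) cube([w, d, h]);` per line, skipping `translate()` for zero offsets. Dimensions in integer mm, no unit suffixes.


translate([82, 222, 659]) cube([1383, 560, 38]);
translate([116, 256, 0]) cube([68, 68, 659]);
translate([1363, 256, 0]) cube([68, 68, 659]);
translate([116, 680, 0]) cube([68, 68, 659]);
translate([1363, 680, 0]) cube([68, 68, 659]);
translate([184, 256, 592]) cube([1179, 68, 67]);
translate([184, 680, 592]) cube([1179, 68, 67]);
translate([116, 324, 592]) cube([68, 356, 67]);
translate([1363, 324, 592]) cube([68, 356, 67]);


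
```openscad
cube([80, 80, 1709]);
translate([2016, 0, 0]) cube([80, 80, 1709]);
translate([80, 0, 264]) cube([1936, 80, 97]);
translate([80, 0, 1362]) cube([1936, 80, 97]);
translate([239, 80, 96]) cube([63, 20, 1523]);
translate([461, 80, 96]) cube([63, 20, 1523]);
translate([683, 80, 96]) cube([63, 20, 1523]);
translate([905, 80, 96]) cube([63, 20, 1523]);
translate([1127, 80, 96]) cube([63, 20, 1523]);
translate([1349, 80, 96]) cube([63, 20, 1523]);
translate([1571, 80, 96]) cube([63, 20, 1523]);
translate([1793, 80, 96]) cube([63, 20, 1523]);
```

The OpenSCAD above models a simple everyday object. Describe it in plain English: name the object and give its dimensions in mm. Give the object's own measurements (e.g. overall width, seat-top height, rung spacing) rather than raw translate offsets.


A fence section. Two 80×80 mm posts, 1709 mm tall, stand on the floor with a clear span of 1936 mm between their inner faces. Two horizontal rails of 80×97 mm section span the gap between the posts with their undersides at z = 264 mm and z = 1362 mm, flush with the posts' −y face. 8 pickets, each 63 mm wide, 20 mm thick and 1523 mm tall, are fixed to the +y face of the rails with their bottoms at z = 96 mm, spaced across the span with a 159 mm gap after the −x post and between neighbouring pickets, with 160 mm left before the +x post.


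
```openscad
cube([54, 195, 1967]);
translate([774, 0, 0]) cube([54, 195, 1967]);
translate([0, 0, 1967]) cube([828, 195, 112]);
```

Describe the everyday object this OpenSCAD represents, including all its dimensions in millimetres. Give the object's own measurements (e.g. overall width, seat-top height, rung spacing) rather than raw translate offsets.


A door frame. The clear opening is 720 mm wide and 1967 mm high. Two 54 mm wide jambs, 195 mm deep, stand either side of the opening from the floor to the top of the opening. A 112 mm thick head sits across the top of both jambs, spanning the full outside width of the frame.


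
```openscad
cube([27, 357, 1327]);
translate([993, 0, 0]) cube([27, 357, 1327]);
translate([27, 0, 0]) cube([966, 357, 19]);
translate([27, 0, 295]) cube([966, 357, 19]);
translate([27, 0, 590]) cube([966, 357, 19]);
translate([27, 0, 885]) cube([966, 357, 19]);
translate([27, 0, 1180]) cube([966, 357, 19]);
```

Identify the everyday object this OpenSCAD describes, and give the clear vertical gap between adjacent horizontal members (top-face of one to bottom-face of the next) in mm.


A bookshelf. The clear shelf gap is 276 mm.

Two tall side panels with 5 horizontal boards between them — a bookshelf. The first two shelf undersides are at z = 0 and z = 295; with shelf thickness 19, the clear gap is 295 − 0 − 19 = 276 mm.


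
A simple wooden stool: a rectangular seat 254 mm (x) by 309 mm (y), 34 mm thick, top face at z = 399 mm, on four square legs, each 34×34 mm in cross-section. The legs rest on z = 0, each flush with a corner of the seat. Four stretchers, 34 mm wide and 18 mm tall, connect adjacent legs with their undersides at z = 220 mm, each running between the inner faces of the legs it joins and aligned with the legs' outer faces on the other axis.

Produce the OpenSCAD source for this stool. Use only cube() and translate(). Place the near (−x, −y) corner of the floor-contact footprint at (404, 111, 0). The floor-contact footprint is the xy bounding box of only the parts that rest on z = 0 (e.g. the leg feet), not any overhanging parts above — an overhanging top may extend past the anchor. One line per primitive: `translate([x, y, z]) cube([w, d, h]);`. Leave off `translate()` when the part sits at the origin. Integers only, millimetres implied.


// leg_h = 399 - 34 = 365
// stretcher span = 254 - 2*34 = 186
translate([404, 111, 365]) cube([254, 309, 34]);
translate([404, 111, 0]) cube([34, 34, 365]);
translate([624, 111, 0]) cube([34, 34, 365]);
translate([404, 386, 0]) cube([34, 34, 365]);
translate([624, 386, 0]) cube([34, 34, 365]);
translate([438, 111, 220]) cube([186, 34, 18]);
translate([438, 386, 220]) cube([186, 34, 18]);
translate([404, 145, 220]) cube([34, 241, 18]);
translate([624, 145, 220]) cube([34, 241, 18]);


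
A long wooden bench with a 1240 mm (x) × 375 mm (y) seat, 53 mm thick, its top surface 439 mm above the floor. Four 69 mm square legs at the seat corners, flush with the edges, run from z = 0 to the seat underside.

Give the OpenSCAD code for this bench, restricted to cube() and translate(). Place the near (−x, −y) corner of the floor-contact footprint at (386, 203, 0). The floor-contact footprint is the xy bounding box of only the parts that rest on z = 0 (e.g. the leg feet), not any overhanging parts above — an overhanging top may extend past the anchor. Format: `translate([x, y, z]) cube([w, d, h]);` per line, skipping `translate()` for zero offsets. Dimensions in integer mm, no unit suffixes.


translate([386, 203, 386]) cube([1240, 375, 53]);
translate([386, 203, 0]) cube([69, 69, 386]);
translate([386, 509, 0]) cube([69, 69, 386]);
translate([1557, 203, 0]) cube([69, 69, 386]);
translate([1557, 509, 0]) cube([69, 69, 386]);


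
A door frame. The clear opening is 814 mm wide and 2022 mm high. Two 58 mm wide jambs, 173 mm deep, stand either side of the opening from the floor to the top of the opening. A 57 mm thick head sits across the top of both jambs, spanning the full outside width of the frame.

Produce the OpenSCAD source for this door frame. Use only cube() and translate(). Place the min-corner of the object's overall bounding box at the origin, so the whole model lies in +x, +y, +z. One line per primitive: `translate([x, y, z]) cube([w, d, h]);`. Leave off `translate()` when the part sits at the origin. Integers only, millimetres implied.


cube([58, 173, 2022]);
translate([872, 0, 0]) cube([58, 173, 2022]);
translate([0, 0, 2022]) cube([930, 173, 57]);


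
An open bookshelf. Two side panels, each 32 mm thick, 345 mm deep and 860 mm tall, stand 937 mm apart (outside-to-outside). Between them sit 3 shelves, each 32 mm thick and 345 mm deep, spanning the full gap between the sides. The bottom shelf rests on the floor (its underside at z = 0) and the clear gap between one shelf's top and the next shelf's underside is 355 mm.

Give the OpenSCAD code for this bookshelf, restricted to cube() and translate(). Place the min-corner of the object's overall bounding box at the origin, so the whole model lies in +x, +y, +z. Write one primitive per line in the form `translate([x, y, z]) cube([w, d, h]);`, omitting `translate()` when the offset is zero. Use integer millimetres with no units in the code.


cube([32, 345, 860]);
translate([905, 0, 0]) cube([32, 345, 860]);
translate([32, 0, 0]) cube([873, 345, 32]);
translate([32, 0, 387]) cube([873, 345, 32]);
translate([32, 0, 774]) cube([873, 345, 32]);


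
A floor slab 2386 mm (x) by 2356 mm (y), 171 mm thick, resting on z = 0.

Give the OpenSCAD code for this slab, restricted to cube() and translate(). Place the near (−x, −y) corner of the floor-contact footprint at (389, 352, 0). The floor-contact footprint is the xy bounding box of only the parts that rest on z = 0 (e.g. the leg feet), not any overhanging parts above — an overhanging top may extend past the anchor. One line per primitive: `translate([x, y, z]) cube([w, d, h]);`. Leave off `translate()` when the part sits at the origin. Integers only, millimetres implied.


translate([389, 352, 0]) cube([2386, 2356, 171]);


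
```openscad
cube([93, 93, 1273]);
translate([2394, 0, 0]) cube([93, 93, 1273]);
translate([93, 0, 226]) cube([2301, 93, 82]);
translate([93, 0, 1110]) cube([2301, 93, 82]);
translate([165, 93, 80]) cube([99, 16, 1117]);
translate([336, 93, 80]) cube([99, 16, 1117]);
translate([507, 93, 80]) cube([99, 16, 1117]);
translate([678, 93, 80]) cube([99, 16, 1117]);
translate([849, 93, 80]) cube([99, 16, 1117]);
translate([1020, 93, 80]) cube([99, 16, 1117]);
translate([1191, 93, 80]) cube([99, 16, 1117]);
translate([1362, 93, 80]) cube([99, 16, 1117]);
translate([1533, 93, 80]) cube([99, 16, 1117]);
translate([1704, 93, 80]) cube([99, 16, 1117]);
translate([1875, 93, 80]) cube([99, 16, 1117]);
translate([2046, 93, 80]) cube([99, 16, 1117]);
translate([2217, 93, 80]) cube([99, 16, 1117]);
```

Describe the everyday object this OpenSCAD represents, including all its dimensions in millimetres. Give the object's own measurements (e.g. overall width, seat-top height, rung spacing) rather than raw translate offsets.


A fence section. Two 93×93 mm posts, 1273 mm tall, stand on the floor with a clear span of 2301 mm between their inner faces. Two horizontal rails of 93×82 mm section span the gap between the posts with their undersides at z = 226 mm and z = 1110 mm, flush with the posts' −y face. 13 pickets, each 99 mm wide, 16 mm thick and 1117 mm tall, are fixed to the +y face of the rails with their bottoms at z = 80 mm, spaced across the span with a 72 mm gap after the −x post and between neighbouring pickets, with 78 mm left before the +x post.


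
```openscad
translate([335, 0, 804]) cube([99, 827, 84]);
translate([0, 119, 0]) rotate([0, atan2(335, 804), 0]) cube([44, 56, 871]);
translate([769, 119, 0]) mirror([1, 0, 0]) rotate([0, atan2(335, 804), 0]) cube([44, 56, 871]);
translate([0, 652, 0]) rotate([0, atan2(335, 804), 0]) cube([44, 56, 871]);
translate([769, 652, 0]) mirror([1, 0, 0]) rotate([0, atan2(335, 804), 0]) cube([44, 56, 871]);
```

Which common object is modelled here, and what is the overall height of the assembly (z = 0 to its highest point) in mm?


A sawhorse. The overall height is 888 mm.

A beam across two mirrored pairs of raked legs — a sawhorse. The beam's underside is at z = 804 (matching the legs' vertical rise in atan2(335, 804)) and the beam is 84 mm tall, so its top is at 804 + 84 = 888 mm. The raked legs top out at the beam's underside, so that is the highest point.


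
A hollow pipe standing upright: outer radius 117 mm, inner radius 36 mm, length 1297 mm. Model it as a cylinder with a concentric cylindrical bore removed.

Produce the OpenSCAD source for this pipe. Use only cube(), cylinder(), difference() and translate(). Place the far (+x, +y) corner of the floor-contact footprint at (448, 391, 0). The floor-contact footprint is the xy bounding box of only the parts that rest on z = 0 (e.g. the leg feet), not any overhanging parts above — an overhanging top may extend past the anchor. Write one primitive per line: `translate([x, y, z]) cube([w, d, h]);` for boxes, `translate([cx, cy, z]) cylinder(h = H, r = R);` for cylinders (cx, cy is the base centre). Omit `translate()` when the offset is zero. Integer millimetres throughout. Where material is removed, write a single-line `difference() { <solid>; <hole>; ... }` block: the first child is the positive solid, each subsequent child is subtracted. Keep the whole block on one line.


difference() { translate([331, 274, 0]) cylinder(h = 1297, r = 117); translate([331, 274, 0]) cylinder(h = 1297, r = 36); }


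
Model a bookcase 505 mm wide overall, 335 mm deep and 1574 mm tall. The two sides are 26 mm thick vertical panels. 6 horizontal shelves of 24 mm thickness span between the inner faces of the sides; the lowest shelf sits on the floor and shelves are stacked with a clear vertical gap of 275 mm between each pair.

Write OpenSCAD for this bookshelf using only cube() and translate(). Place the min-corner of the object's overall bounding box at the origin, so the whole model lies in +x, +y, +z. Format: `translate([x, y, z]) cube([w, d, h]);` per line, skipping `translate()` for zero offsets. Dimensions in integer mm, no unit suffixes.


cube([26, 335, 1574]);
translate([479, 0, 0]) cube([26, 335, 1574]);
translate([26, 0, 0]) cube([453, 335, 24]);
translate([26, 0, 299]) cube([453, 335, 24]);
translate([26, 0, 598]) cube([453, 335, 24]);
translate([26, 0, 897]) cube([453, 335, 24]);
translate([26, 0, 1196]) cube([453, 335, 24]);
translate([26, 0, 1495]) cube([453, 335, 24]);


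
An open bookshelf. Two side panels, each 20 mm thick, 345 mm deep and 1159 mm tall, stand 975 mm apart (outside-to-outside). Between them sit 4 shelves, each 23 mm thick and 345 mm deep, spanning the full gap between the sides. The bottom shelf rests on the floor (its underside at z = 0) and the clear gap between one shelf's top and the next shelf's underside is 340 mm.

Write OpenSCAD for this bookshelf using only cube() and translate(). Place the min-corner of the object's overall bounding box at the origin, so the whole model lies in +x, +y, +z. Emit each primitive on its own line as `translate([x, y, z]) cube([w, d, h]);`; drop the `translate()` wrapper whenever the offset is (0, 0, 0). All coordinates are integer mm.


cube([20, 345, 1159]);
translate([955, 0, 0]) cube([20, 345, 1159]);
translate([20, 0, 0]) cube([935, 345, 23]);
translate([20, 0, 363]) cube([935, 345, 23]);
translate([20, 0, 726]) cube([935, 345, 23]);
translate([20, 0, 1089]) cube([935, 345, 23]);


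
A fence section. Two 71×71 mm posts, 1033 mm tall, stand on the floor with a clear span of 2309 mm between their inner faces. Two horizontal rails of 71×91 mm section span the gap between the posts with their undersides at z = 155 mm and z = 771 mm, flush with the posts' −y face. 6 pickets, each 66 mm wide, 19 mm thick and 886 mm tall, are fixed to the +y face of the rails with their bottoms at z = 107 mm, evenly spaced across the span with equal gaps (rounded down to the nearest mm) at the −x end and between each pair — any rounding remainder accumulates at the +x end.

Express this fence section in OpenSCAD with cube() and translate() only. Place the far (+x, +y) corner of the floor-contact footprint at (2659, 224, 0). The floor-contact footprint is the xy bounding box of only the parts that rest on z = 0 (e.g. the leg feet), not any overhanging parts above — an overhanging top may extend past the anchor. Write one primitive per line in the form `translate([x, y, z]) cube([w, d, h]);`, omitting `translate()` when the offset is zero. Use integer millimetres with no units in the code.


translate([208, 153, 0]) cube([71, 71, 1033]);
translate([2588, 153, 0]) cube([71, 71, 1033]);
translate([279, 153, 155]) cube([2309, 71, 91]);
translate([279, 153, 771]) cube([2309, 71, 91]);
translate([552, 224, 107]) cube([66, 19, 886]);
translate([891, 224, 107]) cube([66, 19, 886]);
translate([1230, 224, 107]) cube([66, 19, 886]);
translate([1569, 224, 107]) cube([66, 19, 886]);
translate([1908, 224, 107]) cube([66, 19, 886]);
translate([2247, 224, 107]) cube([66, 19, 886]);
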